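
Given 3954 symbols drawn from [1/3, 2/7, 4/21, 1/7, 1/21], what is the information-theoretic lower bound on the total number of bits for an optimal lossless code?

Entropy H = 2.1106 bits/symbol
Minimum bits = H × n = 2.1106 × 3954
= 8345.30 bits


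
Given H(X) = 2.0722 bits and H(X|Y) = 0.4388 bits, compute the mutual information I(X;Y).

I(X;Y) = H(X) - H(X|Y)
I(X;Y) = 2.0722 - 0.4388 = 1.6334 bits


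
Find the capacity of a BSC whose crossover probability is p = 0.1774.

For BSC with error probability p:
C = 1 - H(p) where H(p) is binary entropy
H(0.1774) = -0.1774 × log₂(0.1774) - 0.8226 × log₂(0.8226)
H(p) = 0.6744
C = 1 - 0.6744 = 0.3256 bits/use


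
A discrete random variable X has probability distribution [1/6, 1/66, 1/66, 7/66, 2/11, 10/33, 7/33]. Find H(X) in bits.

H(X) = -Σ p(x) log₂ p(x)
  -1/6 × log₂(1/6) = 0.4308
  -1/66 × log₂(1/66) = 0.0916
  -1/66 × log₂(1/66) = 0.0916
  -7/66 × log₂(7/66) = 0.3433
  -2/11 × log₂(2/11) = 0.4472
  -10/33 × log₂(10/33) = 0.5220
  -7/33 × log₂(7/33) = 0.4745
H(X) = 2.4010 bits


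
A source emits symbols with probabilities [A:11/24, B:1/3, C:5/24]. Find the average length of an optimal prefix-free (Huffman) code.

Huffman tree construction:
Combine smallest probabilities repeatedly
Resulting codes:
  A: 0 (length 1)
  B: 11 (length 2)
  C: 10 (length 2)
Average length = Σ p(s) × length(s) = 1.5417 bits


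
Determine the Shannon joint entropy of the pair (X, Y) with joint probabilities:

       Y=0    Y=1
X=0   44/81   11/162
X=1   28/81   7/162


H(X,Y) = -Σ p(x,y) log₂ p(x,y)
  p(0,0)=44/81: -0.5432 × log₂(0.5432) = 0.4783
  p(0,1)=11/162: -0.0679 × log₂(0.0679) = 0.2635
  p(1,0)=28/81: -0.3457 × log₂(0.3457) = 0.5298
  p(1,1)=7/162: -0.0432 × log₂(0.0432) = 0.1958
H(X,Y) = 1.4673 bits


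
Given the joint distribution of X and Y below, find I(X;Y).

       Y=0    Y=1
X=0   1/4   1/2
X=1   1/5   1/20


H(X) = 0.8113, H(Y) = 0.9928, H(X,Y) = 1.6805
I(X;Y) = H(X) + H(Y) - H(X,Y) = 0.1236 bits


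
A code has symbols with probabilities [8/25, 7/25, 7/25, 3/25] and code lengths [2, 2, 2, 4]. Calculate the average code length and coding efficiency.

Average length L = Σ p_i × l_i = 2.2400 bits
Entropy H = 1.9215 bits
Efficiency η = H/L × 100% = 85.78%


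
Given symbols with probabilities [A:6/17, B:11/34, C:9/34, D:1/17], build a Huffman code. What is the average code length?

Huffman tree construction:
Combine smallest probabilities repeatedly
Resulting codes:
  A: 0 (length 1)
  B: 10 (length 2)
  C: 111 (length 3)
  D: 110 (length 3)
Average length = Σ p(s) × length(s) = 1.9706 bits


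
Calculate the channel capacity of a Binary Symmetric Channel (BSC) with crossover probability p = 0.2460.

For BSC with error probability p:
C = 1 - H(p) where H(p) is binary entropy
H(0.2460) = -0.2460 × log₂(0.2460) - 0.7540 × log₂(0.7540)
H(p) = 0.8049
C = 1 - 0.8049 = 0.1951 bits/use


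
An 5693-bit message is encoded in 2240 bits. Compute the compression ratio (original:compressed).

Compression ratio = Original / Compressed
= 5693 / 2240 = 2.54:1


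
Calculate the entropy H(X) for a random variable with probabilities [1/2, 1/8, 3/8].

H(X) = -Σ p(x) log₂ p(x)
  -1/2 × log₂(1/2) = 0.5000
  -1/8 × log₂(1/8) = 0.3750
  -3/8 × log₂(3/8) = 0.5306
H(X) = 1.4056 bits


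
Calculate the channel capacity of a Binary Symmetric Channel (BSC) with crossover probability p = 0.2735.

For BSC with error probability p:
C = 1 - H(p) where H(p) is binary entropy
H(0.2735) = -0.2735 × log₂(0.2735) - 0.7265 × log₂(0.7265)
H(p) = 0.8464
C = 1 - 0.8464 = 0.1536 bits/use


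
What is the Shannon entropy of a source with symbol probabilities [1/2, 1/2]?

H(X) = -Σ p(x) log₂ p(x)
  -1/2 × log₂(1/2) = 0.5000
  -1/2 × log₂(1/2) = 0.5000
H(X) = 1.0000 bits


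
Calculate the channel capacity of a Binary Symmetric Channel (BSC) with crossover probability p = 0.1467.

For BSC with error probability p:
C = 1 - H(p) where H(p) is binary entropy
H(0.1467) = -0.1467 × log₂(0.1467) - 0.8533 × log₂(0.8533)
H(p) = 0.6015
C = 1 - 0.6015 = 0.3985 bits/use


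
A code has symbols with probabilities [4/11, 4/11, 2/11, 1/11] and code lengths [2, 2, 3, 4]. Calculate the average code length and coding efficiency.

Average length L = Σ p_i × l_i = 2.3636 bits
Entropy H = 1.8231 bits
Efficiency η = H/L × 100% = 77.13%


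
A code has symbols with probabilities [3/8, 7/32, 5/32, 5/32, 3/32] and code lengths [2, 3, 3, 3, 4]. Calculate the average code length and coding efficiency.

Average length L = Σ p_i × l_i = 2.7188 bits
Entropy H = 2.1673 bits
Efficiency η = H/L × 100% = 79.72%


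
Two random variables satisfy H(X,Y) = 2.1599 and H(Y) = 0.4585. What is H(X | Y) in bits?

Chain rule: H(X,Y) = H(X|Y) + H(Y)
H(X|Y) = H(X,Y) - H(Y) = 2.1599 - 0.4585 = 1.7014 bits


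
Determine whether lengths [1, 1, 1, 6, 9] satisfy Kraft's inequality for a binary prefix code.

Kraft inequality: Σ 2^(-l_i) ≤ 1 for prefix-free code
Calculating: 2^(-1) + 2^(-1) + 2^(-1) + 2^(-6) + 2^(-9)
= 0.5 + 0.5 + 0.5 + 0.015625 + 0.001953125
= 1.5176
Since 1.5176 > 1, prefix-free code does not exist


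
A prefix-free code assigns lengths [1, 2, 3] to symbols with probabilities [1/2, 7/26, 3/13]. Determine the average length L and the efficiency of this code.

Average length L = Σ p_i × l_i = 1.7308 bits
Entropy H = 1.4979 bits
Efficiency η = H/L × 100% = 86.54%


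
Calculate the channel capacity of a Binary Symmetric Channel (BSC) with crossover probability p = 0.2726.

For BSC with error probability p:
C = 1 - H(p) where H(p) is binary entropy
H(0.2726) = -0.2726 × log₂(0.2726) - 0.7274 × log₂(0.7274)
H(p) = 0.8452
C = 1 - 0.8452 = 0.1548 bits/use


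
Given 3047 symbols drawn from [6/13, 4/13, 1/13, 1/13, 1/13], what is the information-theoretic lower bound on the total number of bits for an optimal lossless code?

Entropy H = 1.8920 bits/symbol
Minimum bits = H × n = 1.8920 × 3047
= 5764.91 bits


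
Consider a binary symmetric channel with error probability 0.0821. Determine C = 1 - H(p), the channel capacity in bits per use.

For BSC with error probability p:
C = 1 - H(p) where H(p) is binary entropy
H(0.0821) = -0.0821 × log₂(0.0821) - 0.9179 × log₂(0.9179)
H(p) = 0.4095
C = 1 - 0.4095 = 0.5905 bits/use


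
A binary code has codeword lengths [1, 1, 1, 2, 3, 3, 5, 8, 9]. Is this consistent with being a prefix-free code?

Kraft inequality: Σ 2^(-l_i) ≤ 1 for prefix-free code
Calculating: 2^(-1) + 2^(-1) + 2^(-1) + 2^(-2) + 2^(-3) + 2^(-3) + 2^(-5) + 2^(-8) + 2^(-9)
= 0.5 + 0.5 + 0.5 + 0.25 + 0.125 + 0.125 + 0.03125 + 0.00390625 + 0.001953125
= 2.0371
Since 2.0371 > 1, prefix-free code does not exist


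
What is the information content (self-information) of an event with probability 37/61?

Information content I(x) = -log₂(p(x))
I = -log₂(37/61) = -log₂(0.6066)
I = 0.7213 bits


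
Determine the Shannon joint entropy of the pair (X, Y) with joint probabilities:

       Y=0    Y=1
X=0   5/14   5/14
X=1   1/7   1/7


H(X,Y) = -Σ p(x,y) log₂ p(x,y)
  p(0,0)=5/14: -0.3571 × log₂(0.3571) = 0.5305
  p(0,1)=5/14: -0.3571 × log₂(0.3571) = 0.5305
  p(1,0)=1/7: -0.1429 × log₂(0.1429) = 0.4011
  p(1,1)=1/7: -0.1429 × log₂(0.1429) = 0.4011
H(X,Y) = 1.8631 bits


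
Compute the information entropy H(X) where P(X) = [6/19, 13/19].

H(X) = -Σ p(x) log₂ p(x)
  -6/19 × log₂(6/19) = 0.5251
  -13/19 × log₂(13/19) = 0.3746
H(X) = 0.8997 bits


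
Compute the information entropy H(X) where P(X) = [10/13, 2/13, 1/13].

H(X) = -Σ p(x) log₂ p(x)
  -10/13 × log₂(10/13) = 0.2912
  -2/13 × log₂(2/13) = 0.4155
  -1/13 × log₂(1/13) = 0.2846
H(X) = 0.9913 bits


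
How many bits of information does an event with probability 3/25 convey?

Information content I(x) = -log₂(p(x))
I = -log₂(3/25) = -log₂(0.1200)
I = 3.0589 bits


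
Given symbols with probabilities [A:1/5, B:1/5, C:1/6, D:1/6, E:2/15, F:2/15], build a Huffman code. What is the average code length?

Huffman tree construction:
Combine smallest probabilities repeatedly
Resulting codes:
  A: 00 (length 2)
  B: 01 (length 2)
  C: 110 (length 3)
  D: 111 (length 3)
  E: 100 (length 3)
  F: 101 (length 3)
Average length = Σ p(s) × length(s) = 2.6000 bits


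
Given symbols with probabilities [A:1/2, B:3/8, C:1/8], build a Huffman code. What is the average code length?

Huffman tree construction:
Combine smallest probabilities repeatedly
Resulting codes:
  A: 0 (length 1)
  B: 11 (length 2)
  C: 10 (length 2)
Average length = Σ p(s) × length(s) = 1.5000 bits


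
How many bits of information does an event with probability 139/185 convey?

Information content I(x) = -log₂(p(x))
I = -log₂(139/185) = -log₂(0.7514)
I = 0.4124 bits


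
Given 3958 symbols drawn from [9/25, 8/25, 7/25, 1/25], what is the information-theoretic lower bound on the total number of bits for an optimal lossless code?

Entropy H = 1.7566 bits/symbol
Minimum bits = H × n = 1.7566 × 3958
= 6952.72 bits


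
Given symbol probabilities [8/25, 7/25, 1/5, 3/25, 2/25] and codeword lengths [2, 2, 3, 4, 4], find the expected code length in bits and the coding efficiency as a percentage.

Average length L = Σ p_i × l_i = 2.6000 bits
Entropy H = 2.1632 bits
Efficiency η = H/L × 100% = 83.20%


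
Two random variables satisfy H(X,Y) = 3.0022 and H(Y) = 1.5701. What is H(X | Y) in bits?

Chain rule: H(X,Y) = H(X|Y) + H(Y)
H(X|Y) = H(X,Y) - H(Y) = 3.0022 - 1.5701 = 1.4321 bits


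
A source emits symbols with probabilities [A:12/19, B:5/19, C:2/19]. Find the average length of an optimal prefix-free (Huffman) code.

Huffman tree construction:
Combine smallest probabilities repeatedly
Resulting codes:
  A: 1 (length 1)
  B: 01 (length 2)
  C: 00 (length 2)
Average length = Σ p(s) × length(s) = 1.3684 bits


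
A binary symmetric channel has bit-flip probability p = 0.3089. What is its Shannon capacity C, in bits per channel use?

For BSC with error probability p:
C = 1 - H(p) where H(p) is binary entropy
H(0.3089) = -0.3089 × log₂(0.3089) - 0.6911 × log₂(0.6911)
H(p) = 0.8919
C = 1 - 0.8919 = 0.1081 bits/use


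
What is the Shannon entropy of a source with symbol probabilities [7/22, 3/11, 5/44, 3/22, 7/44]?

H(X) = -Σ p(x) log₂ p(x)
  -7/22 × log₂(7/22) = 0.5257
  -3/11 × log₂(3/11) = 0.5112
  -5/44 × log₂(5/44) = 0.3565
  -3/22 × log₂(3/22) = 0.3920
  -7/44 × log₂(7/44) = 0.4219
H(X) = 2.2073 bits


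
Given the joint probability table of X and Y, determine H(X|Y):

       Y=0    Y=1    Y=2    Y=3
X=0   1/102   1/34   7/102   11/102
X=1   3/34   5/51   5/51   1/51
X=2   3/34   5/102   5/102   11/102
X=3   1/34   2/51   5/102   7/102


H(X|Y) = Σ_y p(y) H(X|Y=y)
  p(Y=0) = 11/51, H(X|Y=0) = 1.6497
  p(Y=1) = 11/51, H(X|Y=1) = 1.8420
  p(Y=2) = 9/34, H(X|Y=2) = 1.9367
  p(Y=3) = 31/102, H(X|Y=3) = 1.8007
H(X|Y) = 0.2157×1.6497 + 0.2157×1.8420 + 0.2647×1.9367 + 0.3039×1.8007 = 1.8130 bits


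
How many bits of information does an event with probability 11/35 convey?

Information content I(x) = -log₂(p(x))
I = -log₂(11/35) = -log₂(0.3143)
I = 1.6699 bits


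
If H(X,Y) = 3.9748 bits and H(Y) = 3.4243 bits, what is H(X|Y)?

Chain rule: H(X,Y) = H(X|Y) + H(Y)
H(X|Y) = H(X,Y) - H(Y) = 3.9748 - 3.4243 = 0.5505 bits


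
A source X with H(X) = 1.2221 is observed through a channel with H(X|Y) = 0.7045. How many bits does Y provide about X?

I(X;Y) = H(X) - H(X|Y)
I(X;Y) = 1.2221 - 0.7045 = 0.5176 bits


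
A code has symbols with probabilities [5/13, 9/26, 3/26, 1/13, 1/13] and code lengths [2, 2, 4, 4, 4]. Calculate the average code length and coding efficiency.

Average length L = Σ p_i × l_i = 2.5385 bits
Entropy H = 1.9888 bits
Efficiency η = H/L × 100% = 78.35%


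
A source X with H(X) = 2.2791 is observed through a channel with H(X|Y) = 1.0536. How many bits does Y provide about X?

I(X;Y) = H(X) - H(X|Y)
I(X;Y) = 2.2791 - 1.0536 = 1.2255 bits


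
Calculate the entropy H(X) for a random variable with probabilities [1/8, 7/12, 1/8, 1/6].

H(X) = -Σ p(x) log₂ p(x)
  -1/8 × log₂(1/8) = 0.3750
  -7/12 × log₂(7/12) = 0.4536
  -1/8 × log₂(1/8) = 0.3750
  -1/6 × log₂(1/6) = 0.4308
H(X) = 1.6344 bits


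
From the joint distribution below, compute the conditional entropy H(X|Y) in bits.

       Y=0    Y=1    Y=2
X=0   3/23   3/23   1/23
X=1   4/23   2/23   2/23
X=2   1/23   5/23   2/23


H(X|Y) = Σ_y p(y) H(X|Y=y)
  p(Y=0) = 8/23, H(X|Y=0) = 1.4056
  p(Y=1) = 10/23, H(X|Y=1) = 1.4855
  p(Y=2) = 5/23, H(X|Y=2) = 1.5219
H(X|Y) = 0.3478×1.4056 + 0.4348×1.4855 + 0.2174×1.5219 = 1.4656 bits


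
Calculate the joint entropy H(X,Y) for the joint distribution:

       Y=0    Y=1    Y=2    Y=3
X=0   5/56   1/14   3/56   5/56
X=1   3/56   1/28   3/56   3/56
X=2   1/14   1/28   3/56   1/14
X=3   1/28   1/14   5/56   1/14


H(X,Y) = -Σ p(x,y) log₂ p(x,y)
  p(0,0)=5/56: -0.0893 × log₂(0.0893) = 0.3112
  p(0,1)=1/14: -0.0714 × log₂(0.0714) = 0.2720
  p(0,2)=3/56: -0.0536 × log₂(0.0536) = 0.2262
  p(0,3)=5/56: -0.0893 × log₂(0.0893) = 0.3112
  p(1,0)=3/56: -0.0536 × log₂(0.0536) = 0.2262
  p(1,1)=1/28: -0.0357 × log₂(0.0357) = 0.1717
  p(1,2)=3/56: -0.0536 × log₂(0.0536) = 0.2262
  p(1,3)=3/56: -0.0536 × log₂(0.0536) = 0.2262
  p(2,0)=1/14: -0.0714 × log₂(0.0714) = 0.2720
  p(2,1)=1/28: -0.0357 × log₂(0.0357) = 0.1717
  p(2,2)=3/56: -0.0536 × log₂(0.0536) = 0.2262
  p(2,3)=1/14: -0.0714 × log₂(0.0714) = 0.2720
  p(3,0)=1/28: -0.0357 × log₂(0.0357) = 0.1717
  p(3,1)=1/14: -0.0714 × log₂(0.0714) = 0.2720
  p(3,2)=5/56: -0.0893 × log₂(0.0893) = 0.3112
  p(3,3)=1/14: -0.0714 × log₂(0.0714) = 0.2720
H(X,Y) = 3.9394 bits


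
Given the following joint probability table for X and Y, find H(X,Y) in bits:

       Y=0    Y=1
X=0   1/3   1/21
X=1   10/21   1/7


H(X,Y) = -Σ p(x,y) log₂ p(x,y)
  p(0,0)=1/3: -0.3333 × log₂(0.3333) = 0.5283
  p(0,1)=1/21: -0.0476 × log₂(0.0476) = 0.2092
  p(1,0)=10/21: -0.4762 × log₂(0.4762) = 0.5097
  p(1,1)=1/7: -0.1429 × log₂(0.1429) = 0.4011
H(X,Y) = 1.6482 bits


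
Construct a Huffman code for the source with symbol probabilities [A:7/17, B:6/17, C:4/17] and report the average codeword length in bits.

Huffman tree construction:
Combine smallest probabilities repeatedly
Resulting codes:
  A: 0 (length 1)
  B: 11 (length 2)
  C: 10 (length 2)
Average length = Σ p(s) × length(s) = 1.5882 bits


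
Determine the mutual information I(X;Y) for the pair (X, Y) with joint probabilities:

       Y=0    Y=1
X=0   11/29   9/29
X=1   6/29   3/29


H(X) = 0.8936, H(Y) = 0.9784, H(X,Y) = 1.8632
I(X;Y) = H(X) + H(Y) - H(X,Y) = 0.0088 bits


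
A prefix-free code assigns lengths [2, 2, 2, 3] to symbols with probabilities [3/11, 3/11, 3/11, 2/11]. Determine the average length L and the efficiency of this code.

Average length L = Σ p_i × l_i = 2.1818 bits
Entropy H = 1.9808 bits
Efficiency η = H/L × 100% = 90.79%


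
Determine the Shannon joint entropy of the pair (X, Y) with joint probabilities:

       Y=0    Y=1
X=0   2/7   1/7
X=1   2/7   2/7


H(X,Y) = -Σ p(x,y) log₂ p(x,y)
  p(0,0)=2/7: -0.2857 × log₂(0.2857) = 0.5164
  p(0,1)=1/7: -0.1429 × log₂(0.1429) = 0.4011
  p(1,0)=2/7: -0.2857 × log₂(0.2857) = 0.5164
  p(1,1)=2/7: -0.2857 × log₂(0.2857) = 0.5164
H(X,Y) = 1.9502 bits


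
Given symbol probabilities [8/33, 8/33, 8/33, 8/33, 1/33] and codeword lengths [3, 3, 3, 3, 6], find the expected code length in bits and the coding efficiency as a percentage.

Average length L = Σ p_i × l_i = 3.0909 bits
Entropy H = 2.1353 bits
Efficiency η = H/L × 100% = 69.08%


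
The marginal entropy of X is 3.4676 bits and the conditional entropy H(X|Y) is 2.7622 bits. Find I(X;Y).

I(X;Y) = H(X) - H(X|Y)
I(X;Y) = 3.4676 - 2.7622 = 0.7054 bits


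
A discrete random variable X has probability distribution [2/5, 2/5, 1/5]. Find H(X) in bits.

H(X) = -Σ p(x) log₂ p(x)
  -2/5 × log₂(2/5) = 0.5288
  -2/5 × log₂(2/5) = 0.5288
  -1/5 × log₂(1/5) = 0.4644
H(X) = 1.5219 bits


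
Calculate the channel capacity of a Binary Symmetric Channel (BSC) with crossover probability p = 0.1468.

For BSC with error probability p:
C = 1 - H(p) where H(p) is binary entropy
H(0.1468) = -0.1468 × log₂(0.1468) - 0.8532 × log₂(0.8532)
H(p) = 0.6018
C = 1 - 0.6018 = 0.3982 bits/use


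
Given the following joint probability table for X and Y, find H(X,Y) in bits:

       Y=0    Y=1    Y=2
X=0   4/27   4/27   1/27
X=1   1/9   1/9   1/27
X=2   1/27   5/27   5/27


H(X,Y) = -Σ p(x,y) log₂ p(x,y)
  p(0,0)=4/27: -0.1481 × log₂(0.1481) = 0.4081
  p(0,1)=4/27: -0.1481 × log₂(0.1481) = 0.4081
  p(0,2)=1/27: -0.0370 × log₂(0.0370) = 0.1761
  p(1,0)=1/9: -0.1111 × log₂(0.1111) = 0.3522
  p(1,1)=1/9: -0.1111 × log₂(0.1111) = 0.3522
  p(1,2)=1/27: -0.0370 × log₂(0.0370) = 0.1761
  p(2,0)=1/27: -0.0370 × log₂(0.0370) = 0.1761
  p(2,1)=5/27: -0.1852 × log₂(0.1852) = 0.4505
  p(2,2)=5/27: -0.1852 × log₂(0.1852) = 0.4505
H(X,Y) = 2.9501 bits


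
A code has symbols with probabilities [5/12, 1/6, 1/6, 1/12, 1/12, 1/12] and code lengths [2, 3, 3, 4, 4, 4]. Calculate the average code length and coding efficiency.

Average length L = Σ p_i × l_i = 2.8333 bits
Entropy H = 2.2842 bits
Efficiency η = H/L × 100% = 80.62%


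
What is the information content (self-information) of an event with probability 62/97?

Information content I(x) = -log₂(p(x))
I = -log₂(62/97) = -log₂(0.6392)
I = 0.6457 bits


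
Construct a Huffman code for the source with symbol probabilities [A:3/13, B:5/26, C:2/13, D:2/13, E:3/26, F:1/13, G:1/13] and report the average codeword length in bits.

Huffman tree construction:
Combine smallest probabilities repeatedly
Resulting codes:
  A: 01 (length 2)
  B: 00 (length 2)
  C: 101 (length 3)
  D: 110 (length 3)
  E: 100 (length 3)
  F: 1110 (length 4)
  G: 1111 (length 4)
Average length = Σ p(s) × length(s) = 2.7308 bits


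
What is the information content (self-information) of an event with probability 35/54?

Information content I(x) = -log₂(p(x))
I = -log₂(35/54) = -log₂(0.6481)
I = 0.6256 bits


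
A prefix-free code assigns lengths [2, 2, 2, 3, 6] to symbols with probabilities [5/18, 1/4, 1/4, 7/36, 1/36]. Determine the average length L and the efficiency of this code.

Average length L = Σ p_i × l_i = 2.3056 bits
Entropy H = 2.1163 bits
Efficiency η = H/L × 100% = 91.79%


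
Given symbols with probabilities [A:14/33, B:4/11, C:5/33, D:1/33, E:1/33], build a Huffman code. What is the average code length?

Huffman tree construction:
Combine smallest probabilities repeatedly
Resulting codes:
  A: 0 (length 1)
  B: 11 (length 2)
  C: 101 (length 3)
  D: 1000 (length 4)
  E: 1001 (length 4)
Average length = Σ p(s) × length(s) = 1.8485 bits


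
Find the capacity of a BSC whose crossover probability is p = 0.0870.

For BSC with error probability p:
C = 1 - H(p) where H(p) is binary entropy
H(0.0870) = -0.0870 × log₂(0.0870) - 0.9130 × log₂(0.9130)
H(p) = 0.4264
C = 1 - 0.4264 = 0.5736 bits/use


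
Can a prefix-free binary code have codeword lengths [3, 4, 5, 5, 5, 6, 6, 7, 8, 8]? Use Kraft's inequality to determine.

Kraft inequality: Σ 2^(-l_i) ≤ 1 for prefix-free code
Calculating: 2^(-3) + 2^(-4) + 2^(-5) + 2^(-5) + 2^(-5) + 2^(-6) + 2^(-6) + 2^(-7) + 2^(-8) + 2^(-8)
= 0.125 + 0.0625 + 0.03125 + 0.03125 + 0.03125 + 0.015625 + 0.015625 + 0.0078125 + 0.00390625 + 0.00390625
= 0.3281
Since 0.3281 ≤ 1, prefix-free code exists


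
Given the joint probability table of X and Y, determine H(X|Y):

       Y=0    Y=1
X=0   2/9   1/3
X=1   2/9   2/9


H(X|Y) = Σ_y p(y) H(X|Y=y)
  p(Y=0) = 4/9, H(X|Y=0) = 1.0000
  p(Y=1) = 5/9, H(X|Y=1) = 0.9710
H(X|Y) = 0.4444×1.0000 + 0.5556×0.9710 = 0.9839 bits


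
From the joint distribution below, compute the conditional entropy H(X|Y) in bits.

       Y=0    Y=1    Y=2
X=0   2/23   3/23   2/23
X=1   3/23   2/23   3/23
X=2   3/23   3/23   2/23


H(X|Y) = Σ_y p(y) H(X|Y=y)
  p(Y=0) = 8/23, H(X|Y=0) = 1.5613
  p(Y=1) = 8/23, H(X|Y=1) = 1.5613
  p(Y=2) = 7/23, H(X|Y=2) = 1.5567
H(X|Y) = 0.3478×1.5613 + 0.3478×1.5613 + 0.3043×1.5567 = 1.5599 bits


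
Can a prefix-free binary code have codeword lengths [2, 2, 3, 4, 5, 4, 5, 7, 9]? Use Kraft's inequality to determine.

Kraft inequality: Σ 2^(-l_i) ≤ 1 for prefix-free code
Calculating: 2^(-2) + 2^(-2) + 2^(-3) + 2^(-4) + 2^(-5) + 2^(-4) + 2^(-5) + 2^(-7) + 2^(-9)
= 0.25 + 0.25 + 0.125 + 0.0625 + 0.03125 + 0.0625 + 0.03125 + 0.0078125 + 0.001953125
= 0.8223
Since 0.8223 ≤ 1, prefix-free code exists


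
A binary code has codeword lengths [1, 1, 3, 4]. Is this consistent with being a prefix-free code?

Kraft inequality: Σ 2^(-l_i) ≤ 1 for prefix-free code
Calculating: 2^(-1) + 2^(-1) + 2^(-3) + 2^(-4)
= 0.5 + 0.5 + 0.125 + 0.0625
= 1.1875
Since 1.1875 > 1, prefix-free code does not exist


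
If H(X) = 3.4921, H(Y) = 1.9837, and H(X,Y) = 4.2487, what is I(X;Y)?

I(X;Y) = H(X) + H(Y) - H(X,Y)
I(X;Y) = 3.4921 + 1.9837 - 4.2487 = 1.2271 bits


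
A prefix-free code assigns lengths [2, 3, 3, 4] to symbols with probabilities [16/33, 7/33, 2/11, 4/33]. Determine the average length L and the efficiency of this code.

Average length L = Σ p_i × l_i = 2.6364 bits
Entropy H = 1.7971 bits
Efficiency η = H/L × 100% = 68.17%


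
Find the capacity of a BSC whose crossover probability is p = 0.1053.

For BSC with error probability p:
C = 1 - H(p) where H(p) is binary entropy
H(0.1053) = -0.1053 × log₂(0.1053) - 0.8947 × log₂(0.8947)
H(p) = 0.4856
C = 1 - 0.4856 = 0.5144 bits/use


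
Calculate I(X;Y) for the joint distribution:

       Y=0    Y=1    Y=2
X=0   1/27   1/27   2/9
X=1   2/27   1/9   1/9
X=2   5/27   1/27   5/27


H(X) = 1.5677, H(Y) = 1.4618, H(X,Y) = 2.8942
I(X;Y) = H(X) + H(Y) - H(X,Y) = 0.1353 bits


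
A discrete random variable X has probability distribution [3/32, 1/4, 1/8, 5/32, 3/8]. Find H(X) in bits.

H(X) = -Σ p(x) log₂ p(x)
  -3/32 × log₂(3/32) = 0.3202
  -1/4 × log₂(1/4) = 0.5000
  -1/8 × log₂(1/8) = 0.3750
  -5/32 × log₂(5/32) = 0.4184
  -3/8 × log₂(3/8) = 0.5306
H(X) = 2.1442 bits


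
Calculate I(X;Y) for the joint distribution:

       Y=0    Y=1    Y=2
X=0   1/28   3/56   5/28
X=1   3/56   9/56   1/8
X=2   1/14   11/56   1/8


H(X) = 1.5677, H(Y) = 1.4750, H(X,Y) = 2.9749
I(X;Y) = H(X) + H(Y) - H(X,Y) = 0.0678 bits


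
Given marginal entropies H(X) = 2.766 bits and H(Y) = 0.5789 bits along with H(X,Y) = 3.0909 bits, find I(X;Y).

I(X;Y) = H(X) + H(Y) - H(X,Y)
I(X;Y) = 2.766 + 0.5789 - 3.0909 = 0.254 bits


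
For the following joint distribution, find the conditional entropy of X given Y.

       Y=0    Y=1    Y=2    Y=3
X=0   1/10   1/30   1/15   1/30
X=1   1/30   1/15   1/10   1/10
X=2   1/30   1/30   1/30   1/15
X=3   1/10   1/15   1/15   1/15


H(X|Y) = Σ_y p(y) H(X|Y=y)
  p(Y=0) = 4/15, H(X|Y=0) = 1.8113
  p(Y=1) = 1/5, H(X|Y=1) = 1.9183
  p(Y=2) = 4/15, H(X|Y=2) = 1.9056
  p(Y=3) = 4/15, H(X|Y=3) = 1.9056
H(X|Y) = 0.2667×1.8113 + 0.2000×1.9183 + 0.2667×1.9056 + 0.2667×1.9056 = 1.8830 bits


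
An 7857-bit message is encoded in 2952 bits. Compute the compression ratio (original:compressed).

Compression ratio = Original / Compressed
= 7857 / 2952 = 2.66:1


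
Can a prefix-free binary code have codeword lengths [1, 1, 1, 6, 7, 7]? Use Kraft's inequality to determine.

Kraft inequality: Σ 2^(-l_i) ≤ 1 for prefix-free code
Calculating: 2^(-1) + 2^(-1) + 2^(-1) + 2^(-6) + 2^(-7) + 2^(-7)
= 0.5 + 0.5 + 0.5 + 0.015625 + 0.0078125 + 0.0078125
= 1.5312
Since 1.5312 > 1, prefix-free code does not exist


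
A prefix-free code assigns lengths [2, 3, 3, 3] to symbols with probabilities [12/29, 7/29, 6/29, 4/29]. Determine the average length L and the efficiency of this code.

Average length L = Σ p_i × l_i = 2.5862 bits
Entropy H = 1.8862 bits
Efficiency η = H/L × 100% = 72.93%


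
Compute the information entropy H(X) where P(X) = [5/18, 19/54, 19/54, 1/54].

H(X) = -Σ p(x) log₂ p(x)
  -5/18 × log₂(5/18) = 0.5133
  -19/54 × log₂(19/54) = 0.5302
  -19/54 × log₂(19/54) = 0.5302
  -1/54 × log₂(1/54) = 0.1066
H(X) = 1.6804 bits


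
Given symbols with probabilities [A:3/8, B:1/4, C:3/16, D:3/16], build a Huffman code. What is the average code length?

Huffman tree construction:
Combine smallest probabilities repeatedly
Resulting codes:
  A: 11 (length 2)
  B: 10 (length 2)
  C: 00 (length 2)
  D: 01 (length 2)
Average length = Σ p(s) × length(s) = 2.0000 bits


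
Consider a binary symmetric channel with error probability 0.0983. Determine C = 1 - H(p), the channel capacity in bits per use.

For BSC with error probability p:
C = 1 - H(p) where H(p) is binary entropy
H(0.0983) = -0.0983 × log₂(0.0983) - 0.9017 × log₂(0.9017)
H(p) = 0.4636
C = 1 - 0.4636 = 0.5364 bits/use


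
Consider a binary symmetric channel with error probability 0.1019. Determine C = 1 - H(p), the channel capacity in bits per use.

For BSC with error probability p:
C = 1 - H(p) where H(p) is binary entropy
H(0.1019) = -0.1019 × log₂(0.1019) - 0.8981 × log₂(0.8981)
H(p) = 0.4750
C = 1 - 0.4750 = 0.5250 bits/use


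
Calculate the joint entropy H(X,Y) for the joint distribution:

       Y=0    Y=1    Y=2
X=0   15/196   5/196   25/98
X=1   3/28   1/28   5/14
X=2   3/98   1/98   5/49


H(X,Y) = -Σ p(x,y) log₂ p(x,y)
  p(0,0)=15/196: -0.0765 × log₂(0.0765) = 0.2838
  p(0,1)=5/196: -0.0255 × log₂(0.0255) = 0.1350
  p(0,2)=25/98: -0.2551 × log₂(0.2551) = 0.5028
  p(1,0)=3/28: -0.1071 × log₂(0.1071) = 0.3453
  p(1,1)=1/28: -0.0357 × log₂(0.0357) = 0.1717
  p(1,2)=5/14: -0.3571 × log₂(0.3571) = 0.5305
  p(2,0)=3/98: -0.0306 × log₂(0.0306) = 0.1540
  p(2,1)=1/98: -0.0102 × log₂(0.0102) = 0.0675
  p(2,2)=5/49: -0.1020 × log₂(0.1020) = 0.3360
H(X,Y) = 2.5265 bits


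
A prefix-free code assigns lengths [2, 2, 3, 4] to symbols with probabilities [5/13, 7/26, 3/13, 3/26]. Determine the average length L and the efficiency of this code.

Average length L = Σ p_i × l_i = 2.4615 bits
Entropy H = 1.8875 bits
Efficiency η = H/L × 100% = 76.68%


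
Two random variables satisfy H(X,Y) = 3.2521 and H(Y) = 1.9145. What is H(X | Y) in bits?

Chain rule: H(X,Y) = H(X|Y) + H(Y)
H(X|Y) = H(X,Y) - H(Y) = 3.2521 - 1.9145 = 1.3376 bits


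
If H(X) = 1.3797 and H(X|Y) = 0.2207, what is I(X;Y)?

I(X;Y) = H(X) - H(X|Y)
I(X;Y) = 1.3797 - 0.2207 = 1.159 bits


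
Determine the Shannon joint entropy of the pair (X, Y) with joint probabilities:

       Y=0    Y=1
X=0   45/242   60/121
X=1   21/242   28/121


H(X,Y) = -Σ p(x,y) log₂ p(x,y)
  p(0,0)=45/242: -0.1860 × log₂(0.1860) = 0.4513
  p(0,1)=60/121: -0.4959 × log₂(0.4959) = 0.5018
  p(1,0)=21/242: -0.0868 × log₂(0.0868) = 0.3060
  p(1,1)=28/121: -0.2314 × log₂(0.2314) = 0.4886
H(X,Y) = 1.7477 bits


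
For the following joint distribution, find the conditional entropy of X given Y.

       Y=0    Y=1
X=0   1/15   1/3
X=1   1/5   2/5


H(X|Y) = Σ_y p(y) H(X|Y=y)
  p(Y=0) = 4/15, H(X|Y=0) = 0.8113
  p(Y=1) = 11/15, H(X|Y=1) = 0.9940
H(X|Y) = 0.2667×0.8113 + 0.7333×0.9940 = 0.9453 bits


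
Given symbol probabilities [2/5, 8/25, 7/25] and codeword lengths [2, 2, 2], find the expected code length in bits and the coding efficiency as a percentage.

Average length L = Σ p_i × l_i = 2.0000 bits
Entropy H = 1.5690 bits
Efficiency η = H/L × 100% = 78.45%


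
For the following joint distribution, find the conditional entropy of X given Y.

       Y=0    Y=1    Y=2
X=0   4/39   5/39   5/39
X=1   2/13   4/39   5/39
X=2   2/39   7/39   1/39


H(X|Y) = Σ_y p(y) H(X|Y=y)
  p(Y=0) = 4/13, H(X|Y=0) = 1.4591
  p(Y=1) = 16/39, H(X|Y=1) = 1.5462
  p(Y=2) = 11/39, H(X|Y=2) = 1.3486
H(X|Y) = 0.3077×1.4591 + 0.4103×1.5462 + 0.2821×1.3486 = 1.4637 bits


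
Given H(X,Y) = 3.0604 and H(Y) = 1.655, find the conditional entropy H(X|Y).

Chain rule: H(X,Y) = H(X|Y) + H(Y)
H(X|Y) = H(X,Y) - H(Y) = 3.0604 - 1.655 = 1.4054 bits


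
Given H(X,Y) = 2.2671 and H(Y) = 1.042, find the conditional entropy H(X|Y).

Chain rule: H(X,Y) = H(X|Y) + H(Y)
H(X|Y) = H(X,Y) - H(Y) = 2.2671 - 1.042 = 1.2251 bits


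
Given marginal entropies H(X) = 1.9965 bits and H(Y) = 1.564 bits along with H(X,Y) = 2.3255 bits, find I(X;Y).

I(X;Y) = H(X) + H(Y) - H(X,Y)
I(X;Y) = 1.9965 + 1.564 - 2.3255 = 1.235 bits


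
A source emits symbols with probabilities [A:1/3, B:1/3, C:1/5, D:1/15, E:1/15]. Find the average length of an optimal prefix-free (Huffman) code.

Huffman tree construction:
Combine smallest probabilities repeatedly
Resulting codes:
  A: 10 (length 2)
  B: 11 (length 2)
  C: 01 (length 2)
  D: 000 (length 3)
  E: 001 (length 3)
Average length = Σ p(s) × length(s) = 2.1333 bits


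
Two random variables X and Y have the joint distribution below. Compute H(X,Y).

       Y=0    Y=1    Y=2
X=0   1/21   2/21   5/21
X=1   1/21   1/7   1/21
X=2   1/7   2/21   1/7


H(X,Y) = -Σ p(x,y) log₂ p(x,y)
  p(0,0)=1/21: -0.0476 × log₂(0.0476) = 0.2092
  p(0,1)=2/21: -0.0952 × log₂(0.0952) = 0.3231
  p(0,2)=5/21: -0.2381 × log₂(0.2381) = 0.4929
  p(1,0)=1/21: -0.0476 × log₂(0.0476) = 0.2092
  p(1,1)=1/7: -0.1429 × log₂(0.1429) = 0.4011
  p(1,2)=1/21: -0.0476 × log₂(0.0476) = 0.2092
  p(2,0)=1/7: -0.1429 × log₂(0.1429) = 0.4011
  p(2,1)=2/21: -0.0952 × log₂(0.0952) = 0.3231
  p(2,2)=1/7: -0.1429 × log₂(0.1429) = 0.4011
H(X,Y) = 2.9697 bits


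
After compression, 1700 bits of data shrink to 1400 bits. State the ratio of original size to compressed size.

Compression ratio = Original / Compressed
= 1700 / 1400 = 1.21:1


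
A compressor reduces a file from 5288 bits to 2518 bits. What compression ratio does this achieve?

Compression ratio = Original / Compressed
= 5288 / 2518 = 2.10:1


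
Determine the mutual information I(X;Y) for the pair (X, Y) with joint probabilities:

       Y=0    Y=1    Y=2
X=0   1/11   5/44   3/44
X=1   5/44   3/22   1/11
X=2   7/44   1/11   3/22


H(X) = 1.5706, H(Y) = 1.5797, H(X,Y) = 3.1266
I(X;Y) = H(X) + H(Y) - H(X,Y) = 0.0237 bits


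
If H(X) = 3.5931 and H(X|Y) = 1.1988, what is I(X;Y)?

I(X;Y) = H(X) - H(X|Y)
I(X;Y) = 3.5931 - 1.1988 = 2.3943 bits


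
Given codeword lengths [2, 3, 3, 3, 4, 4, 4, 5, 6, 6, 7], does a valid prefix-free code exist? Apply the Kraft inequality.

Kraft inequality: Σ 2^(-l_i) ≤ 1 for prefix-free code
Calculating: 2^(-2) + 2^(-3) + 2^(-3) + 2^(-3) + 2^(-4) + 2^(-4) + 2^(-4) + 2^(-5) + 2^(-6) + 2^(-6) + 2^(-7)
= 0.25 + 0.125 + 0.125 + 0.125 + 0.0625 + 0.0625 + 0.0625 + 0.03125 + 0.015625 + 0.015625 + 0.0078125
= 0.8828
Since 0.8828 ≤ 1, prefix-free code exists


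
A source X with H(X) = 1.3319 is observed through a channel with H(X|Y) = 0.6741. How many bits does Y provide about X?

I(X;Y) = H(X) - H(X|Y)
I(X;Y) = 1.3319 - 0.6741 = 0.6578 bits


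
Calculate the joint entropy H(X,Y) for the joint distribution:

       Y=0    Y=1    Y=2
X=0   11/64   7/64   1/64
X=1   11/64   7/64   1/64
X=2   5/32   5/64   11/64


H(X,Y) = -Σ p(x,y) log₂ p(x,y)
  p(0,0)=11/64: -0.1719 × log₂(0.1719) = 0.4367
  p(0,1)=7/64: -0.1094 × log₂(0.1094) = 0.3492
  p(0,2)=1/64: -0.0156 × log₂(0.0156) = 0.0938
  p(1,0)=11/64: -0.1719 × log₂(0.1719) = 0.4367
  p(1,1)=7/64: -0.1094 × log₂(0.1094) = 0.3492
  p(1,2)=1/64: -0.0156 × log₂(0.0156) = 0.0938
  p(2,0)=5/32: -0.1562 × log₂(0.1562) = 0.4184
  p(2,1)=5/64: -0.0781 × log₂(0.0781) = 0.2873
  p(2,2)=11/64: -0.1719 × log₂(0.1719) = 0.4367
H(X,Y) = 2.9017 bits


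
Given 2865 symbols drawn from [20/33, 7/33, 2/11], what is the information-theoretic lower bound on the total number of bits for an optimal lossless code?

Entropy H = 1.3596 bits/symbol
Minimum bits = H × n = 1.3596 × 2865
= 3895.11 bits


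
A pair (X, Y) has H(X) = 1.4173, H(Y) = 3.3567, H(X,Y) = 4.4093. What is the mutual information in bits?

I(X;Y) = H(X) + H(Y) - H(X,Y)
I(X;Y) = 1.4173 + 3.3567 - 4.4093 = 0.3647 bits


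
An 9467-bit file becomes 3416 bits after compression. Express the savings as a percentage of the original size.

Space savings = (1 - Compressed/Original) × 100%
= (1 - 3416/9467) × 100%
= 63.92%


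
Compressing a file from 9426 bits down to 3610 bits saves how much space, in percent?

Space savings = (1 - Compressed/Original) × 100%
= (1 - 3610/9426) × 100%
= 61.70%


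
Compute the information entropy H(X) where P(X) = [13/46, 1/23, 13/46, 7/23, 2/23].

H(X) = -Σ p(x) log₂ p(x)
  -13/46 × log₂(13/46) = 0.5152
  -1/23 × log₂(1/23) = 0.1967
  -13/46 × log₂(13/46) = 0.5152
  -7/23 × log₂(7/23) = 0.5223
  -2/23 × log₂(2/23) = 0.3064
H(X) = 2.0559 bits


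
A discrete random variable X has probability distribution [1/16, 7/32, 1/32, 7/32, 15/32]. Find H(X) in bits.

H(X) = -Σ p(x) log₂ p(x)
  -1/16 × log₂(1/16) = 0.2500
  -7/32 × log₂(7/32) = 0.4796
  -1/32 × log₂(1/32) = 0.1562
  -7/32 × log₂(7/32) = 0.4796
  -15/32 × log₂(15/32) = 0.5124
H(X) = 1.8779 bits


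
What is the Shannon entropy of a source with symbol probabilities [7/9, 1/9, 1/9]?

H(X) = -Σ p(x) log₂ p(x)
  -7/9 × log₂(7/9) = 0.2820
  -1/9 × log₂(1/9) = 0.3522
  -1/9 × log₂(1/9) = 0.3522
H(X) = 0.9864 bits


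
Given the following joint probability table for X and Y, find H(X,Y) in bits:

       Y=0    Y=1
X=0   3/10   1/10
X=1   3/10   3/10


H(X,Y) = -Σ p(x,y) log₂ p(x,y)
  p(0,0)=3/10: -0.3000 × log₂(0.3000) = 0.5211
  p(0,1)=1/10: -0.1000 × log₂(0.1000) = 0.3322
  p(1,0)=3/10: -0.3000 × log₂(0.3000) = 0.5211
  p(1,1)=3/10: -0.3000 × log₂(0.3000) = 0.5211
H(X,Y) = 1.8955 bits


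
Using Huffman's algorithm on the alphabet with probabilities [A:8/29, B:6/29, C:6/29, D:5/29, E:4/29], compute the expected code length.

Huffman tree construction:
Combine smallest probabilities repeatedly
Resulting codes:
  A: 10 (length 2)
  B: 00 (length 2)
  C: 01 (length 2)
  D: 111 (length 3)
  E: 110 (length 3)
Average length = Σ p(s) × length(s) = 2.3103 bits


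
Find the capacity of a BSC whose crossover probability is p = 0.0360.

For BSC with error probability p:
C = 1 - H(p) where H(p) is binary entropy
H(0.0360) = -0.0360 × log₂(0.0360) - 0.9640 × log₂(0.9640)
H(p) = 0.2236
C = 1 - 0.2236 = 0.7764 bits/use


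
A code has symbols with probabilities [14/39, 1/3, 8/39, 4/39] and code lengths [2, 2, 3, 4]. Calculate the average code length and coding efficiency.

Average length L = Σ p_i × l_i = 2.4103 bits
Entropy H = 1.8647 bits
Efficiency η = H/L × 100% = 77.36%


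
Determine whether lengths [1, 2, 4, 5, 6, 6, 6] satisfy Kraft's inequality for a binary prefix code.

Kraft inequality: Σ 2^(-l_i) ≤ 1 for prefix-free code
Calculating: 2^(-1) + 2^(-2) + 2^(-4) + 2^(-5) + 2^(-6) + 2^(-6) + 2^(-6)
= 0.5 + 0.25 + 0.0625 + 0.03125 + 0.015625 + 0.015625 + 0.015625
= 0.8906
Since 0.8906 ≤ 1, prefix-free code exists


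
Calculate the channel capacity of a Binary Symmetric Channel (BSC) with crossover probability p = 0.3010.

For BSC with error probability p:
C = 1 - H(p) where H(p) is binary entropy
H(0.3010) = -0.3010 × log₂(0.3010) - 0.6990 × log₂(0.6990)
H(p) = 0.8825
C = 1 - 0.8825 = 0.1175 bits/use


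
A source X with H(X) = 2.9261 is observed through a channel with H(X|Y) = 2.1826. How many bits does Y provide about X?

I(X;Y) = H(X) - H(X|Y)
I(X;Y) = 2.9261 - 2.1826 = 0.7435 bits


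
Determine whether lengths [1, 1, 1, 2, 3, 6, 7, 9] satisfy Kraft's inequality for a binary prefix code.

Kraft inequality: Σ 2^(-l_i) ≤ 1 for prefix-free code
Calculating: 2^(-1) + 2^(-1) + 2^(-1) + 2^(-2) + 2^(-3) + 2^(-6) + 2^(-7) + 2^(-9)
= 0.5 + 0.5 + 0.5 + 0.25 + 0.125 + 0.015625 + 0.0078125 + 0.001953125
= 1.9004
Since 1.9004 > 1, prefix-free code does not exist


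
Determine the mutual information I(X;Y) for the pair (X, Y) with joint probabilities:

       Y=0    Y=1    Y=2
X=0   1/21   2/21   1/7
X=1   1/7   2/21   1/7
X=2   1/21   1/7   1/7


H(X) = 1.5751, H(Y) = 1.5452, H(X,Y) = 3.0697
I(X;Y) = H(X) + H(Y) - H(X,Y) = 0.0505 bits


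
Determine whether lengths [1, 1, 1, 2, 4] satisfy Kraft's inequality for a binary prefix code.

Kraft inequality: Σ 2^(-l_i) ≤ 1 for prefix-free code
Calculating: 2^(-1) + 2^(-1) + 2^(-1) + 2^(-2) + 2^(-4)
= 0.5 + 0.5 + 0.5 + 0.25 + 0.0625
= 1.8125
Since 1.8125 > 1, prefix-free code does not exist


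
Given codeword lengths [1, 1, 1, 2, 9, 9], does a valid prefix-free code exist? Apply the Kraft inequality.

Kraft inequality: Σ 2^(-l_i) ≤ 1 for prefix-free code
Calculating: 2^(-1) + 2^(-1) + 2^(-1) + 2^(-2) + 2^(-9) + 2^(-9)
= 0.5 + 0.5 + 0.5 + 0.25 + 0.001953125 + 0.001953125
= 1.7539
Since 1.7539 > 1, prefix-free code does not exist


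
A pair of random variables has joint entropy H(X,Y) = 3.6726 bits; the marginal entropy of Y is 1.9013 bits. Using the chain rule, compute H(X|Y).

Chain rule: H(X,Y) = H(X|Y) + H(Y)
H(X|Y) = H(X,Y) - H(Y) = 3.6726 - 1.9013 = 1.7713 bits


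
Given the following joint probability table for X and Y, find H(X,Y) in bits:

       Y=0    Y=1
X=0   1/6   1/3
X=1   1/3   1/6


H(X,Y) = -Σ p(x,y) log₂ p(x,y)
  p(0,0)=1/6: -0.1667 × log₂(0.1667) = 0.4308
  p(0,1)=1/3: -0.3333 × log₂(0.3333) = 0.5283
  p(1,0)=1/3: -0.3333 × log₂(0.3333) = 0.5283
  p(1,1)=1/6: -0.1667 × log₂(0.1667) = 0.4308
H(X,Y) = 1.9183 bits


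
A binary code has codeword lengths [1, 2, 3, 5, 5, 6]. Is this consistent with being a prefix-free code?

Kraft inequality: Σ 2^(-l_i) ≤ 1 for prefix-free code
Calculating: 2^(-1) + 2^(-2) + 2^(-3) + 2^(-5) + 2^(-5) + 2^(-6)
= 0.5 + 0.25 + 0.125 + 0.03125 + 0.03125 + 0.015625
= 0.9531
Since 0.9531 ≤ 1, prefix-free code exists


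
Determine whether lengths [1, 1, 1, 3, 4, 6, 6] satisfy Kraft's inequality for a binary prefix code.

Kraft inequality: Σ 2^(-l_i) ≤ 1 for prefix-free code
Calculating: 2^(-1) + 2^(-1) + 2^(-1) + 2^(-3) + 2^(-4) + 2^(-6) + 2^(-6)
= 0.5 + 0.5 + 0.5 + 0.125 + 0.0625 + 0.015625 + 0.015625
= 1.7188
Since 1.7188 > 1, prefix-free code does not exist


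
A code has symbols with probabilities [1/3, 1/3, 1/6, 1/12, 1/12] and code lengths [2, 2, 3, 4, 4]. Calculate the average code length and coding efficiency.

Average length L = Σ p_i × l_i = 2.5000 bits
Entropy H = 2.0850 bits
Efficiency η = H/L × 100% = 83.40%


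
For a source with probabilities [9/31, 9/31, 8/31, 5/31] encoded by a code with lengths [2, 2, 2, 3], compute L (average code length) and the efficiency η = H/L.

Average length L = Σ p_i × l_i = 2.1613 bits
Entropy H = 1.9649 bits
Efficiency η = H/L × 100% = 90.91%


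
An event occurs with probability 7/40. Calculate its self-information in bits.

Information content I(x) = -log₂(p(x))
I = -log₂(7/40) = -log₂(0.1750)
I = 2.5146 bits


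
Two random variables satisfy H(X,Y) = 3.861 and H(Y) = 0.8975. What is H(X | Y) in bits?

Chain rule: H(X,Y) = H(X|Y) + H(Y)
H(X|Y) = H(X,Y) - H(Y) = 3.861 - 0.8975 = 2.9635 bits


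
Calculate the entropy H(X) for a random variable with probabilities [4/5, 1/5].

H(X) = -Σ p(x) log₂ p(x)
  -4/5 × log₂(4/5) = 0.2575
  -1/5 × log₂(1/5) = 0.4644
H(X) = 0.7219 bits


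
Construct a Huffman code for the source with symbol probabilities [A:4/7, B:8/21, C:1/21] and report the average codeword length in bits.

Huffman tree construction:
Combine smallest probabilities repeatedly
Resulting codes:
  A: 1 (length 1)
  B: 01 (length 2)
  C: 00 (length 2)
Average length = Σ p(s) × length(s) = 1.4286 bits
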